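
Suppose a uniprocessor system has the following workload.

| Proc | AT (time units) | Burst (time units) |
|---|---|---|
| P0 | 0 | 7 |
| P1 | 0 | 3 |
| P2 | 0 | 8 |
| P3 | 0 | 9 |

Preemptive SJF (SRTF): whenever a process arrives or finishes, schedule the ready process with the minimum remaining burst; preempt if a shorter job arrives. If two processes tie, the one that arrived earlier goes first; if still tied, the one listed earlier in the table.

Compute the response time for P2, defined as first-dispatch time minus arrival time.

Schedule: | P1 0-3 | P0 3-10 | P2 10-18 | P3 18-27 |
Completion: P0=10  P1=3  P2=18  P3=27
Response(P2) = first start − arrival = 10 − 0 = 10

10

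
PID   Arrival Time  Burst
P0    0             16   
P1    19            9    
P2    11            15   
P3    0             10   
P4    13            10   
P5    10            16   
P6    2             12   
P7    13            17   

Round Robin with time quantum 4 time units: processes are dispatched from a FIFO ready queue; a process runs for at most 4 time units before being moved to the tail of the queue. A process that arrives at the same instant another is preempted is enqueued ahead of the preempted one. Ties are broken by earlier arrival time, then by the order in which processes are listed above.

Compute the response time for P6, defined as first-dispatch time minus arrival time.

6

Timeline: | P0 0-4 | P3 4-8 | P6 8-12 | P0 12-16 | P3 16-20 | P5 20-24 | P2 24-28 | P6 28-32 | P4 32-36 | P7 36-40 | P0 40-44 | P1 44-48 | P3 48-50 | P5 50-54 | P2 54-58 | P6 58-62 | P4 62-66 | P7 66-70 | P0 70-74 | P1 74-78 | P5 78-82 | P2 82-86 | P4 86-88 | P7 88-92 | P1 92-93 | P5 93-97 | P2 97-100 | P7 100-105 |
Completion: P0=74  P1=93  P2=100  P3=50  P4=88  P5=97  P6=62  P7=105
Response(P6) = first start − arrival = 8 − 2 = 6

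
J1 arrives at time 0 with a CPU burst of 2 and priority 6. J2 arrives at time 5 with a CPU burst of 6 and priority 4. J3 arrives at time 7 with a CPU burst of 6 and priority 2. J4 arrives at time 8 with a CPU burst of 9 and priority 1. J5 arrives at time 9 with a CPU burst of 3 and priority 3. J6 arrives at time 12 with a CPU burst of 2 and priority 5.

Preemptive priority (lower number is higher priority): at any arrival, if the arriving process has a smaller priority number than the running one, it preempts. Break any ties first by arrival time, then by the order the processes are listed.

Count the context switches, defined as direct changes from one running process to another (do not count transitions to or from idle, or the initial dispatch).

Gantt: | J1 0-2 | idle 2-5 | J2 5-7 | J3 7-8 | J4 8-17 | J3 17-22 | J5 22-25 | J2 25-29 | J6 29-31 |
Completion: J1=2  J2=29  J3=22  J4=17  J5=25  J6=31
Turnaround (C−A): J1=2  J2=24  J3=15  J4=9  J5=16  J6=19

6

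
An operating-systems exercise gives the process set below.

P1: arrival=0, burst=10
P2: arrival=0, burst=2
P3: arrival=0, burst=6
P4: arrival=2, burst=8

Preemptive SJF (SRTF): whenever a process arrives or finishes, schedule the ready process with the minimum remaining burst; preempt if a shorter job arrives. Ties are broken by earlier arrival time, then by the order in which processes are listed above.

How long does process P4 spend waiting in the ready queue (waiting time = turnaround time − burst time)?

6

Schedule: | P2 0-2 | P3 2-8 | P4 8-16 | P1 16-26 |
Completion: P1=26  P2=2  P3=8  P4=16
Turnaround (C−A): P1=26  P2=2  P3=8  P4=14
Waiting(P4) = turnaround − burst = 14 − 8 = 6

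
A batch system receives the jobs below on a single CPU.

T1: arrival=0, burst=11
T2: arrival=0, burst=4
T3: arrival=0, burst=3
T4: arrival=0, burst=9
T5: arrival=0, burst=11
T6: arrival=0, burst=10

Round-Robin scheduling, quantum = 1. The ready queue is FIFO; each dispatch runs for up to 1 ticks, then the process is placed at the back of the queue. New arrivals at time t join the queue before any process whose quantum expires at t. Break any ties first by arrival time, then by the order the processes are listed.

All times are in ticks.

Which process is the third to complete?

T4

Timeline: | T1 0-1 | T2 1-2 | T3 2-3 | T4 3-4 | T5 4-5 | T6 5-6 | T1 6-7 | T2 7-8 | T3 8-9 | T4 9-10 | T5 10-11 | T6 11-12 | T1 12-13 | T2 13-14 | T3 14-15 | T4 15-16 | T5 16-17 | T6 17-18 | T1 18-19 | T2 19-20 | T4 20-21 | T5 21-22 | T6 22-23 | T1 23-24 | T4 24-25 | T5 25-26 | T6 26-27 | T1 27-28 | T4 28-29 | T5 29-30 | T6 30-31 | T1 31-32 | T4 32-33 | T5 33-34 | T6 34-35 | T1 35-36 | T4 36-37 | T5 37-38 | T6 38-39 | T1 39-40 | T4 40-41 | T5 41-42 | T6 42-43 | T1 43-44 | T5 44-45 | T6 45-46 | T1 46-47 | T5 47-48 |
Completion: T1=47  T2=20  T3=15  T4=41  T5=48  T6=46
Finish order: T3 → T2 → T4 → T6 → T1 → T5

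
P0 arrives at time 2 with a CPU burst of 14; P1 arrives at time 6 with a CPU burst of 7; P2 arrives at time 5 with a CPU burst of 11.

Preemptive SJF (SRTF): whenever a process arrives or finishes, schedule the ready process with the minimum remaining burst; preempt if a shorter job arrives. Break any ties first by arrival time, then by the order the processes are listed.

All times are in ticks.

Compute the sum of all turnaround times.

Timeline: | idle 0-2 | P0 2-6 | P1 6-13 | P0 13-23 | P2 23-34 |
Completion: P0=23  P1=13  P2=34
Turnaround (C−A): P0=21  P1=7  P2=29
Turnaround = completion − arrival: P0=21, P1=7, P2=29
Total turnaround = 21 + 7 + 29 = 57

57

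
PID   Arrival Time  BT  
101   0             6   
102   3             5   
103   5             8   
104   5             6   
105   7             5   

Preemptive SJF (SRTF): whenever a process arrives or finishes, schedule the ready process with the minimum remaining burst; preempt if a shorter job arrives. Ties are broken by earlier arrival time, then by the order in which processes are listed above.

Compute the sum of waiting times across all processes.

35

Schedule: | 101 0-6 | 102 6-11 | 105 11-16 | 104 16-22 | 103 22-30 |
Completion: 101=6  102=11  103=30  104=22  105=16
Turnaround (C−A): 101=6  102=8  103=25  104=17  105=9
Waiting = turnaround − burst: 101=0, 102=3, 103=17, 104=11, 105=4
Total waiting = 0 + 3 + 17 + 11 + 4 = 35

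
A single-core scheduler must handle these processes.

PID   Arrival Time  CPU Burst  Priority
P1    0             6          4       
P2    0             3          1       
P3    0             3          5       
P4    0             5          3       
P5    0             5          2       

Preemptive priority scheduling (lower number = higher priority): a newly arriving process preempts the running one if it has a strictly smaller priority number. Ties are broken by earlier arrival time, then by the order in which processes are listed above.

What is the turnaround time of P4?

Timeline: | P2 0-3 | P5 3-8 | P4 8-13 | P1 13-19 | P3 19-22 |
Completion: P1=19  P2=3  P3=22  P4=13  P5=8
Turnaround(P4) = completion − arrival = 13 − 0 = 13

13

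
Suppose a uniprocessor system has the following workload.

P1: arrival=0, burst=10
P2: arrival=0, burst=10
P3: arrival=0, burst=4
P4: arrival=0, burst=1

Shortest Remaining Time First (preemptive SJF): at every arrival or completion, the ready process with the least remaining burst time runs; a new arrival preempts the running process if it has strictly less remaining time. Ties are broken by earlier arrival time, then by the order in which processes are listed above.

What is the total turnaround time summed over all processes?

46

Timeline: | P4 0-1 | P3 1-5 | P1 5-15 | P2 15-25 |
Completion: P1=15  P2=25  P3=5  P4=1
Turnaround (C−A): P1=15  P2=25  P3=5  P4=1
Turnaround = completion − arrival: P1=15, P2=25, P3=5, P4=1
Total turnaround = 15 + 25 + 5 + 1 = 46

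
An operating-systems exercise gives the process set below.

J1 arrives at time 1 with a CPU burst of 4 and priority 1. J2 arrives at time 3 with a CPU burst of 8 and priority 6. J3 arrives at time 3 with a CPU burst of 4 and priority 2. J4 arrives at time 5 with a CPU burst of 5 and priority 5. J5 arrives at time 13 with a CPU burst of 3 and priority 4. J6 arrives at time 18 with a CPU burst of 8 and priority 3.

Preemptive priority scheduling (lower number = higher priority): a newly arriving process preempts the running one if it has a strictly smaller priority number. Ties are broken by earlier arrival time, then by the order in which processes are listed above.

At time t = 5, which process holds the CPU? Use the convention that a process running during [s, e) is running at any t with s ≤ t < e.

Gantt: | idle 0-1 | J1 1-5 | J3 5-9 | J4 9-13 | J5 13-16 | J4 16-17 | J2 17-18 | J6 18-26 | J2 26-33 |
Completion: J1=5  J2=33  J3=9  J4=17  J5=16  J6=26
Turnaround (C−A): J1=4  J2=30  J3=6  J4=12  J5=3  J6=8

J3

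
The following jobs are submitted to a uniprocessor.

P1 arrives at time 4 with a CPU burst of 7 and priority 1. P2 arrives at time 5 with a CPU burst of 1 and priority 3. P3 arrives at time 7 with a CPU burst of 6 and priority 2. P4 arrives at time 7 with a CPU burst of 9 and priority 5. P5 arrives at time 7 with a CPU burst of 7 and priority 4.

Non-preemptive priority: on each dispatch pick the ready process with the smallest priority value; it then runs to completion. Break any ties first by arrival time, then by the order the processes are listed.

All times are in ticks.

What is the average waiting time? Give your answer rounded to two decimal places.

Schedule: | idle 0-4 | P1 4-11 | P3 11-17 | P2 17-18 | P5 18-25 | P4 25-34 |
Completion: P1=11  P2=18  P3=17  P4=34  P5=25
Turnaround (C−A): P1=7  P2=13  P3=10  P4=27  P5=18
Waiting times: P1=0, P2=12, P3=4, P4=18, P5=11
Average waiting = (0+12+4+18+11) / 5 = 45/5 = 9.00

9.00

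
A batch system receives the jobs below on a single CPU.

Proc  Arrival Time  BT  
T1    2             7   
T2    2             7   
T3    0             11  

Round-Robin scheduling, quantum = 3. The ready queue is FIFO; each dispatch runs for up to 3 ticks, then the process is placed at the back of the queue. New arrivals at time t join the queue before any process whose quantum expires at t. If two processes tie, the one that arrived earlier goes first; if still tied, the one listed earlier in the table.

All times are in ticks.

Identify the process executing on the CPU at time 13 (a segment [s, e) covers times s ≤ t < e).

Schedule: | T3 0-3 | T1 3-6 | T2 6-9 | T3 9-12 | T1 12-15 | T2 15-18 | T3 18-21 | T1 21-22 | T2 22-23 | T3 23-25 |
Completion: T1=22  T2=23  T3=25

T1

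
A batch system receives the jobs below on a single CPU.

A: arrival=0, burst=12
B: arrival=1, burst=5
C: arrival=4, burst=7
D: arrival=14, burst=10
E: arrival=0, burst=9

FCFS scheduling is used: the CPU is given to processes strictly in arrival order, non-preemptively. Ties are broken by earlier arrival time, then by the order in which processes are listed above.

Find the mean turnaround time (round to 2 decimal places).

23.20

Schedule: | A 0-12 | E 12-21 | B 21-26 | C 26-33 | D 33-43 |
Completion: A=12  B=26  C=33  D=43  E=21
Turnaround (C−A): A=12  B=25  C=29  D=29  E=21
Turnaround times: A=12, B=25, C=29, D=29, E=21
Average turnaround = (12+25+29+29+21) / 5 = 116/5 = 23.20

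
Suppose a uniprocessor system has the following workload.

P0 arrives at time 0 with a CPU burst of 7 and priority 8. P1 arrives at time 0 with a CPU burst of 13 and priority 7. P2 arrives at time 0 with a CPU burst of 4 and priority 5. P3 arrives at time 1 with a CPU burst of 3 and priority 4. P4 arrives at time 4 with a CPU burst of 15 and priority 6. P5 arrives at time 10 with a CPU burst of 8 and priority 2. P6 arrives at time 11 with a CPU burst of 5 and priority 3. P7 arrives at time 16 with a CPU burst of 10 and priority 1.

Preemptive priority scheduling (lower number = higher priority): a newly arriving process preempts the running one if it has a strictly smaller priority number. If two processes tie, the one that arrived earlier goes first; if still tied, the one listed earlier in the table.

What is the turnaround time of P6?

Timeline: | P2 0-1 | P3 1-4 | P2 4-7 | P4 7-10 | P5 10-16 | P7 16-26 | P5 26-28 | P6 28-33 | P4 33-45 | P1 45-58 | P0 58-65 |
Completion: P0=65  P1=58  P2=7  P3=4  P4=45  P5=28  P6=33  P7=26
Turnaround(P6) = completion − arrival = 33 − 11 = 22

22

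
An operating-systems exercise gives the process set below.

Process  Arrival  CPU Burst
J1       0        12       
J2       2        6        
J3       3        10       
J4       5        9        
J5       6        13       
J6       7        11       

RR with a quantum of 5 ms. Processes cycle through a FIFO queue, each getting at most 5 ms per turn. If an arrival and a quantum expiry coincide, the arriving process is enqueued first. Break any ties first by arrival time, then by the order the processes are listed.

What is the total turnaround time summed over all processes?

Timeline: | J1 0-5 | J2 5-10 | J3 10-15 | J4 15-20 | J1 20-25 | J5 25-30 | J6 30-35 | J2 35-36 | J3 36-41 | J4 41-45 | J1 45-47 | J5 47-52 | J6 52-57 | J5 57-60 | J6 60-61 |
Completion: J1=47  J2=36  J3=41  J4=45  J5=60  J6=61
Turnaround = completion − arrival: J1=47, J2=34, J3=38, J4=40, J5=54, J6=54
Total turnaround = 47 + 34 + 38 + 40 + 54 + 54 = 267

267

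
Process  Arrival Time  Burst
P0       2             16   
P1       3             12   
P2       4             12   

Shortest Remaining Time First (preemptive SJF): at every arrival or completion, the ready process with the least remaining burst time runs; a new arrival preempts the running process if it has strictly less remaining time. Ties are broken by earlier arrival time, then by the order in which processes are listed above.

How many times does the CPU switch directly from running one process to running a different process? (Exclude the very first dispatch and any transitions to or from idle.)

3

Schedule: | idle 0-2 | P0 2-3 | P1 3-15 | P2 15-27 | P0 27-42 |
Completion: P0=42  P1=15  P2=27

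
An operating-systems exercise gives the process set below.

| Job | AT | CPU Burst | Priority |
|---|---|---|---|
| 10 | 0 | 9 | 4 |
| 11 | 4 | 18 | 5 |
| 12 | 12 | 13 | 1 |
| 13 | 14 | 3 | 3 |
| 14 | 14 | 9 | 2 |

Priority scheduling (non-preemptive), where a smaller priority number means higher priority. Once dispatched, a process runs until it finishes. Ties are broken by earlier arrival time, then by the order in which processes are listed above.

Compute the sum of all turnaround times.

133

Timeline: | 10 0-9 | 11 9-27 | 12 27-40 | 14 40-49 | 13 49-52 |
Completion: 10=9  11=27  12=40  13=52  14=49
Turnaround (C−A): 10=9  11=23  12=28  13=38  14=35
Turnaround = completion − arrival: 10=9, 11=23, 12=28, 13=38, 14=35
Total turnaround = 9 + 23 + 28 + 38 + 35 = 133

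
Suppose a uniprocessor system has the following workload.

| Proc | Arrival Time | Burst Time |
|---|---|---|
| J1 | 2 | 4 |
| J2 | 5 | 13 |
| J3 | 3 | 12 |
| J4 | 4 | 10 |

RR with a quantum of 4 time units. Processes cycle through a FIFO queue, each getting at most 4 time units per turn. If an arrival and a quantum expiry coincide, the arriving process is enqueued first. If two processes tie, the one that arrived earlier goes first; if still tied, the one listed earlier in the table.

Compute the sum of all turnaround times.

Timeline: | idle 0-2 | J1 2-6 | J3 6-10 | J4 10-14 | J2 14-18 | J3 18-22 | J4 22-26 | J2 26-30 | J3 30-34 | J4 34-36 | J2 36-41 |
Completion: J1=6  J2=41  J3=34  J4=36
Turnaround = completion − arrival: J1=4, J2=36, J3=31, J4=32
Total turnaround = 4 + 36 + 31 + 32 = 103

103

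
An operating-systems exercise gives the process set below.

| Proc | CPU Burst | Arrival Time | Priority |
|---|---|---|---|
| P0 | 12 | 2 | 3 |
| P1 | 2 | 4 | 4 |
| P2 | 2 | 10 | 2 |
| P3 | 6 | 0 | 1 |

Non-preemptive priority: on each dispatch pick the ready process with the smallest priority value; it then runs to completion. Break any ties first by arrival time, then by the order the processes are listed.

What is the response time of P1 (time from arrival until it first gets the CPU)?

Gantt: | P3 0-6 | P0 6-18 | P2 18-20 | P1 20-22 |
Completion: P0=18  P1=22  P2=20  P3=6
Turnaround (C−A): P0=16  P1=18  P2=10  P3=6
Response(P1) = first start − arrival = 20 − 4 = 16

16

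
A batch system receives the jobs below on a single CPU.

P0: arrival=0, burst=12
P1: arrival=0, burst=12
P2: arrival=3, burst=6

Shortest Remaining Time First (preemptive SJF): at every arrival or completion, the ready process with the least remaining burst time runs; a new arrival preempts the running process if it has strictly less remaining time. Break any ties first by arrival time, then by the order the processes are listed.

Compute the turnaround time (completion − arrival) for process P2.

Gantt: | P0 0-3 | P2 3-9 | P0 9-18 | P1 18-30 |
Completion: P0=18  P1=30  P2=9
Turnaround (C−A): P0=18  P1=30  P2=6
Turnaround(P2) = completion − arrival = 9 − 3 = 6

6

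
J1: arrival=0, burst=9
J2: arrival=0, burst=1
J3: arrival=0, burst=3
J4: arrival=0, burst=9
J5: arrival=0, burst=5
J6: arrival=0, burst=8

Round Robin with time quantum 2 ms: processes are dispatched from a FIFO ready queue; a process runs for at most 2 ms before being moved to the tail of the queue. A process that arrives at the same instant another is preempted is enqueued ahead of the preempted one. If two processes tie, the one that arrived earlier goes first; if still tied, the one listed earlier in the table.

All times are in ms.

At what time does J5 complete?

Schedule: | J1 0-2 | J2 2-3 | J3 3-5 | J4 5-7 | J5 7-9 | J6 9-11 | J1 11-13 | J3 13-14 | J4 14-16 | J5 16-18 | J6 18-20 | J1 20-22 | J4 22-24 | J5 24-25 | J6 25-27 | J1 27-29 | J4 29-31 | J6 31-33 | J1 33-34 | J4 34-35 |
Completion: J1=34  J2=3  J3=14  J4=35  J5=25  J6=33
Turnaround (C−A): J1=34  J2=3  J3=14  J4=35  J5=25  J6=33

25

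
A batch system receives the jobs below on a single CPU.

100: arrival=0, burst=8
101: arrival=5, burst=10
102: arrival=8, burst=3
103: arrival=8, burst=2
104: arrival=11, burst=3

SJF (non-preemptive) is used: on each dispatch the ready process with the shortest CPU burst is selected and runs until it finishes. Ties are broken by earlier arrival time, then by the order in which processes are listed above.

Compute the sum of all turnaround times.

Gantt: | 100 0-8 | 103 8-10 | 102 10-13 | 104 13-16 | 101 16-26 |
Completion: 100=8  101=26  102=13  103=10  104=16
Turnaround = completion − arrival: 100=8, 101=21, 102=5, 103=2, 104=5
Total turnaround = 8 + 21 + 5 + 2 + 5 = 41

41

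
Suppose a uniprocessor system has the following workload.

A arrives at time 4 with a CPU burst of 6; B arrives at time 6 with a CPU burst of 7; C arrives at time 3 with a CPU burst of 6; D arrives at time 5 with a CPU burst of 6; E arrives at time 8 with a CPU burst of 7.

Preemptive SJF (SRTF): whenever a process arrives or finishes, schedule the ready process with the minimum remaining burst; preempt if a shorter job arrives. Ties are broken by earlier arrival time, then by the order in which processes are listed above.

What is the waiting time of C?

Schedule: | idle 0-3 | C 3-9 | A 9-15 | D 15-21 | B 21-28 | E 28-35 |
Completion: A=15  B=28  C=9  D=21  E=35
Turnaround (C−A): A=11  B=22  C=6  D=16  E=27
Waiting(C) = turnaround − burst = 6 − 6 = 0

0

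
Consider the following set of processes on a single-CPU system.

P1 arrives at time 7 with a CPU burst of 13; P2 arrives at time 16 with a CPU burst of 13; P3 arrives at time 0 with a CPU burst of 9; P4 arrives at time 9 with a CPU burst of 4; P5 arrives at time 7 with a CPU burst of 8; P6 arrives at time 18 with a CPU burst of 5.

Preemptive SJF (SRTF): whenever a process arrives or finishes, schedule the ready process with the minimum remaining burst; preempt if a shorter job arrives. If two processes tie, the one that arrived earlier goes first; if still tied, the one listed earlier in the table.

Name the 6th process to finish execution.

P2

Gantt: | P3 0-9 | P4 9-13 | P5 13-21 | P6 21-26 | P1 26-39 | P2 39-52 |
Completion: P1=39  P2=52  P3=9  P4=13  P5=21  P6=26
Turnaround (C−A): P1=32  P2=36  P3=9  P4=4  P5=14  P6=8
Finish order: P3 → P4 → P5 → P6 → P1 → P2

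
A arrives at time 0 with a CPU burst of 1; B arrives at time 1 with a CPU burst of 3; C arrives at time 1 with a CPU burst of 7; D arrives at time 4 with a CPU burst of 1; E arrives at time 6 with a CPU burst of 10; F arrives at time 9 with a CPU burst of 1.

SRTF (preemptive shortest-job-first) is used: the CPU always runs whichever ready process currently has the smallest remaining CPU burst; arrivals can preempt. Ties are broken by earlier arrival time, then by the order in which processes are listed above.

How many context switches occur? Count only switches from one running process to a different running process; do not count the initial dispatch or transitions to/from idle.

6

Gantt: | A 0-1 | B 1-4 | D 4-5 | C 5-9 | F 9-10 | C 10-13 | E 13-23 |
Completion: A=1  B=4  C=13  D=5  E=23  F=10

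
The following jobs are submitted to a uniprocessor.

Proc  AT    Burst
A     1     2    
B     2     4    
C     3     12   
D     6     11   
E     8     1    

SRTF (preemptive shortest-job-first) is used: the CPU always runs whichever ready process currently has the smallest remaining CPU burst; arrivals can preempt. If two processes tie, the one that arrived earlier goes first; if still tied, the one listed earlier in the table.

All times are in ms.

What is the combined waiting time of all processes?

Gantt: | idle 0-1 | A 1-3 | B 3-7 | D 7-8 | E 8-9 | D 9-19 | C 19-31 |
Completion: A=3  B=7  C=31  D=19  E=9
Waiting = turnaround − burst: A=0, B=1, C=16, D=2, E=0
Total waiting = 0 + 1 + 16 + 2 + 0 = 19

19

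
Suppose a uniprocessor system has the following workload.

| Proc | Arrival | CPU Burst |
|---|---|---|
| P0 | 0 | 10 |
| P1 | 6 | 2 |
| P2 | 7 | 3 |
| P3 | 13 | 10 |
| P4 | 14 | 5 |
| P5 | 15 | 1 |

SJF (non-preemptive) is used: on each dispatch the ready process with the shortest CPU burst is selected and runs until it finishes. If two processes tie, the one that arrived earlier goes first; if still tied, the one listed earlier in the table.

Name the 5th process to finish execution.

Timeline: | P0 0-10 | P1 10-12 | P2 12-15 | P5 15-16 | P4 16-21 | P3 21-31 |
Completion: P0=10  P1=12  P2=15  P3=31  P4=21  P5=16
Finish order: P0 → P1 → P2 → P5 → P4 → P3

P4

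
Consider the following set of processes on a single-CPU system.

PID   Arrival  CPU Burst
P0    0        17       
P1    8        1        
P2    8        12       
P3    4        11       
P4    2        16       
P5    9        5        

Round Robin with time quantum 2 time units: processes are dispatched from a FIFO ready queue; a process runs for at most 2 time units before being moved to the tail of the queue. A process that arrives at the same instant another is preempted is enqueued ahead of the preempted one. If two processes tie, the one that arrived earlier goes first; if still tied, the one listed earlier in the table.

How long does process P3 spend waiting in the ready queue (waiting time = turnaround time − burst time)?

38

Timeline: | P0 0-2 | P4 2-4 | P0 4-6 | P3 6-8 | P4 8-10 | P0 10-12 | P1 12-13 | P2 13-15 | P3 15-17 | P5 17-19 | P4 19-21 | P0 21-23 | P2 23-25 | P3 25-27 | P5 27-29 | P4 29-31 | P0 31-33 | P2 33-35 | P3 35-37 | P5 37-38 | P4 38-40 | P0 40-42 | P2 42-44 | P3 44-46 | P4 46-48 | P0 48-50 | P2 50-52 | P3 52-53 | P4 53-55 | P0 55-57 | P2 57-59 | P4 59-61 | P0 61-62 |
Completion: P0=62  P1=13  P2=59  P3=53  P4=61  P5=38
Turnaround (C−A): P0=62  P1=5  P2=51  P3=49  P4=59  P5=29
Waiting(P3) = turnaround − burst = 49 − 11 = 38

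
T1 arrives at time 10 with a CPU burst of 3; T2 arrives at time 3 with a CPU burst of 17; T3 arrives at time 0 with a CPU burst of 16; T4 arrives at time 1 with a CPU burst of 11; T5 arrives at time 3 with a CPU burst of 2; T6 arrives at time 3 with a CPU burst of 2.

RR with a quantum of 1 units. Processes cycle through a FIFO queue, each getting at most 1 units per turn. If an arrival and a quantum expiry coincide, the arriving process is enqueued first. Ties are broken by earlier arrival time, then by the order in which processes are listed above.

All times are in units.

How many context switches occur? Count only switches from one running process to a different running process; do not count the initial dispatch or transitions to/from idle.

48

Timeline: | T3 0-1 | T4 1-2 | T3 2-3 | T4 3-4 | T2 4-5 | T5 5-6 | T6 6-7 | T3 7-8 | T4 8-9 | T2 9-10 | T5 10-11 | T6 11-12 | T3 12-13 | T4 13-14 | T1 14-15 | T2 15-16 | T3 16-17 | T4 17-18 | T1 18-19 | T2 19-20 | T3 20-21 | T4 21-22 | T1 22-23 | T2 23-24 | T3 24-25 | T4 25-26 | T2 26-27 | T3 27-28 | T4 28-29 | T2 29-30 | T3 30-31 | T4 31-32 | T2 32-33 | T3 33-34 | T4 34-35 | T2 35-36 | T3 36-37 | T4 37-38 | T2 38-39 | T3 39-40 | T2 40-41 | T3 41-42 | T2 42-43 | T3 43-44 | T2 44-45 | T3 45-46 | T2 46-47 | T3 47-48 | T2 48-51 |
Completion: T1=23  T2=51  T3=48  T4=38  T5=11  T6=12
Turnaround (C−A): T1=13  T2=48  T3=48  T4=37  T5=8  T6=9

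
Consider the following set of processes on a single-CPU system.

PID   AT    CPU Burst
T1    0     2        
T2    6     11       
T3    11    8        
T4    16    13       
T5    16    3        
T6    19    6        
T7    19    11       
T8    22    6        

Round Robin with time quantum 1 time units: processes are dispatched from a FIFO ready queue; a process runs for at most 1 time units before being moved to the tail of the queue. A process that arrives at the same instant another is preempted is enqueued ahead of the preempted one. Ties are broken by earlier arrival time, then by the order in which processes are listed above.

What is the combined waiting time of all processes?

174

Gantt: | T1 0-2 | idle 2-6 | T2 6-11 | T3 11-12 | T2 12-13 | T3 13-14 | T2 14-15 | T3 15-16 | T2 16-17 | T4 17-18 | T5 18-19 | T3 19-20 | T2 20-21 | T4 21-22 | T6 22-23 | T7 23-24 | T5 24-25 | T3 25-26 | T2 26-27 | T8 27-28 | T4 28-29 | T6 29-30 | T7 30-31 | T5 31-32 | T3 32-33 | T2 33-34 | T8 34-35 | T4 35-36 | T6 36-37 | T7 37-38 | T3 38-39 | T8 39-40 | T4 40-41 | T6 41-42 | T7 42-43 | T3 43-44 | T8 44-45 | T4 45-46 | T6 46-47 | T7 47-48 | T8 48-49 | T4 49-50 | T6 50-51 | T7 51-52 | T8 52-53 | T4 53-54 | T7 54-55 | T4 55-56 | T7 56-57 | T4 57-58 | T7 58-59 | T4 59-60 | T7 60-61 | T4 61-62 | T7 62-63 | T4 63-64 |
Completion: T1=2  T2=34  T3=44  T4=64  T5=32  T6=51  T7=63  T8=53
Turnaround (C−A): T1=2  T2=28  T3=33  T4=48  T5=16  T6=32  T7=44  T8=31
Waiting = turnaround − burst: T1=0, T2=17, T3=25, T4=35, T5=13, T6=26, T7=33, T8=25
Total waiting = 0 + 17 + 25 + 35 + 13 + 26 + 33 + 25 = 174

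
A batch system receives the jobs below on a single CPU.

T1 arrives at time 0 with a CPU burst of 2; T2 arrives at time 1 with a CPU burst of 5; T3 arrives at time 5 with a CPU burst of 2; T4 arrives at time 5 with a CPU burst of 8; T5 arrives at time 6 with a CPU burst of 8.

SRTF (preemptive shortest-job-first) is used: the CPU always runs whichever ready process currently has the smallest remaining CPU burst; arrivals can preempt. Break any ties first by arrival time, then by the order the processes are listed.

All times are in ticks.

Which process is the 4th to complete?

Schedule: | T1 0-2 | T2 2-7 | T3 7-9 | T4 9-17 | T5 17-25 |
Completion: T1=2  T2=7  T3=9  T4=17  T5=25
Finish order: T1 → T2 → T3 → T4 → T5

T4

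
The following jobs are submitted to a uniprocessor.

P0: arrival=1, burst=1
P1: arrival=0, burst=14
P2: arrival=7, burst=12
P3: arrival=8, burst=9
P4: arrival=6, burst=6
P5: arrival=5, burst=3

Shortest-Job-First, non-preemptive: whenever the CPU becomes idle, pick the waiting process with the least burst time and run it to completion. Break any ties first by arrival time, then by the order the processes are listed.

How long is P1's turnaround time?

Schedule: | P1 0-14 | P0 14-15 | P5 15-18 | P4 18-24 | P3 24-33 | P2 33-45 |
Completion: P0=15  P1=14  P2=45  P3=33  P4=24  P5=18
Turnaround (C−A): P0=14  P1=14  P2=38  P3=25  P4=18  P5=13
Turnaround(P1) = completion − arrival = 14 − 0 = 14

14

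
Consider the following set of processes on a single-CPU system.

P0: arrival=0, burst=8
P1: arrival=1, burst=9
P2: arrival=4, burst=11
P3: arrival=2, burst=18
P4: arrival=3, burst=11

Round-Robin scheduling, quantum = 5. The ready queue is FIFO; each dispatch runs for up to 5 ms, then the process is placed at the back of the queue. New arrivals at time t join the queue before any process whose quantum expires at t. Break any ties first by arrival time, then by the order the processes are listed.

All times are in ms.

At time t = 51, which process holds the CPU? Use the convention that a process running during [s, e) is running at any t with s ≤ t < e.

P3

Timeline: | P0 0-5 | P1 5-10 | P3 10-15 | P4 15-20 | P2 20-25 | P0 25-28 | P1 28-32 | P3 32-37 | P4 37-42 | P2 42-47 | P3 47-52 | P4 52-53 | P2 53-54 | P3 54-57 |
Completion: P0=28  P1=32  P2=54  P3=57  P4=53
Turnaround (C−A): P0=28  P1=31  P2=50  P3=55  P4=50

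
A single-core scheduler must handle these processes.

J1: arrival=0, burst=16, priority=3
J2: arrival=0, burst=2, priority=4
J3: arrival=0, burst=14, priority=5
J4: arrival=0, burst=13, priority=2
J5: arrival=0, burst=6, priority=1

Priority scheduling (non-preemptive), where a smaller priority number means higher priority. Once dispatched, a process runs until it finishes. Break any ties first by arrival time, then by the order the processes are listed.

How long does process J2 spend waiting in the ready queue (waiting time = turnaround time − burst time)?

Timeline: | J5 0-6 | J4 6-19 | J1 19-35 | J2 35-37 | J3 37-51 |
Completion: J1=35  J2=37  J3=51  J4=19  J5=6
Waiting(J2) = turnaround − burst = 37 − 2 = 35

35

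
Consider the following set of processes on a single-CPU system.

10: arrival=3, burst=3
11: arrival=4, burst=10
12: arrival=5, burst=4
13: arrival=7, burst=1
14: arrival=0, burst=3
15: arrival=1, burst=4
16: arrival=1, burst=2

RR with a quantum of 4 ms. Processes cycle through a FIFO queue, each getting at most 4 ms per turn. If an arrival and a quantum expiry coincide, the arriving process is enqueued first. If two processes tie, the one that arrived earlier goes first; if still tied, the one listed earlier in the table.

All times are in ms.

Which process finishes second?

15

Timeline: | 14 0-3 | 15 3-7 | 16 7-9 | 10 9-12 | 11 12-16 | 12 16-20 | 13 20-21 | 11 21-27 |
Completion: 10=12  11=27  12=20  13=21  14=3  15=7  16=9
Turnaround (C−A): 10=9  11=23  12=15  13=14  14=3  15=6  16=8
Finish order: 14 → 15 → 16 → 10 → 12 → 13 → 11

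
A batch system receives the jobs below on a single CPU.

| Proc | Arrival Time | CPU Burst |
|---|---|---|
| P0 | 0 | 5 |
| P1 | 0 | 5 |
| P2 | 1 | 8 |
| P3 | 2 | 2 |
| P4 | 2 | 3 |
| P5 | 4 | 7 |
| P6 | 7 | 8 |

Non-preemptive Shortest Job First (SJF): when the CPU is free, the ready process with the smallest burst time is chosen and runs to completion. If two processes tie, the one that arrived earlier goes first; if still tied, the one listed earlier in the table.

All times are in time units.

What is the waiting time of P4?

Schedule: | P0 0-5 | P3 5-7 | P4 7-10 | P1 10-15 | P5 15-22 | P2 22-30 | P6 30-38 |
Completion: P0=5  P1=15  P2=30  P3=7  P4=10  P5=22  P6=38
Turnaround (C−A): P0=5  P1=15  P2=29  P3=5  P4=8  P5=18  P6=31
Waiting(P4) = turnaround − burst = 8 − 3 = 5

5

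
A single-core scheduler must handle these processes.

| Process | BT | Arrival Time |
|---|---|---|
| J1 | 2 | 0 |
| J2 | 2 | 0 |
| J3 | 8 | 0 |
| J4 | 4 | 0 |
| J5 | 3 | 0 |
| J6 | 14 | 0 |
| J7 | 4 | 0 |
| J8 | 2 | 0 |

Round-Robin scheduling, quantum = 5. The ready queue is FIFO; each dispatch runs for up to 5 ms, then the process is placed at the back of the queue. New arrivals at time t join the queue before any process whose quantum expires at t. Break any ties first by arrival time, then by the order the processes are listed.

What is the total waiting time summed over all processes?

117

Gantt: | J1 0-2 | J2 2-4 | J3 4-9 | J4 9-13 | J5 13-16 | J6 16-21 | J7 21-25 | J8 25-27 | J3 27-30 | J6 30-39 |
Completion: J1=2  J2=4  J3=30  J4=13  J5=16  J6=39  J7=25  J8=27
Turnaround (C−A): J1=2  J2=4  J3=30  J4=13  J5=16  J6=39  J7=25  J8=27
Waiting = turnaround − burst: J1=0, J2=2, J3=22, J4=9, J5=13, J6=25, J7=21, J8=25
Total waiting = 0 + 2 + 22 + 9 + 13 + 25 + 21 + 25 = 117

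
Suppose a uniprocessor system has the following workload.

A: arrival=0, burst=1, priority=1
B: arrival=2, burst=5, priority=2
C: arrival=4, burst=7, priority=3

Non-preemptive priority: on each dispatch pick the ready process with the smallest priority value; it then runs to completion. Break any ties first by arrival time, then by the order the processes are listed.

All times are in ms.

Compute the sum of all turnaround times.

Gantt: | A 0-1 | idle 1-2 | B 2-7 | C 7-14 |
Completion: A=1  B=7  C=14
Turnaround (C−A): A=1  B=5  C=10
Turnaround = completion − arrival: A=1, B=5, C=10
Total turnaround = 1 + 5 + 10 = 16

16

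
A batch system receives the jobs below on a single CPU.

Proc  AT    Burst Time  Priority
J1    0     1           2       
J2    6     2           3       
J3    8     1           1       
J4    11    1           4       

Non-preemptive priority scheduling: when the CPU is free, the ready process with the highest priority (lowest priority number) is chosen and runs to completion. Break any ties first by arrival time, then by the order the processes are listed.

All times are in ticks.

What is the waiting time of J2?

0

Schedule: | J1 0-1 | idle 1-6 | J2 6-8 | J3 8-9 | idle 9-11 | J4 11-12 |
Completion: J1=1  J2=8  J3=9  J4=12
Waiting(J2) = turnaround − burst = 2 − 2 = 0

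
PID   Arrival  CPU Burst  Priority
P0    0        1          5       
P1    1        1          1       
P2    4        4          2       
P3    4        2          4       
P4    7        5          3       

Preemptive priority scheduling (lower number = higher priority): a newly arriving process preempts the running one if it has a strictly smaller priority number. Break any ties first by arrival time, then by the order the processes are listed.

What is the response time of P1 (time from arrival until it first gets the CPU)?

0

Gantt: | P0 0-1 | P1 1-2 | idle 2-4 | P2 4-8 | P4 8-13 | P3 13-15 |
Completion: P0=1  P1=2  P2=8  P3=15  P4=13
Response(P1) = first start − arrival = 1 − 1 = 0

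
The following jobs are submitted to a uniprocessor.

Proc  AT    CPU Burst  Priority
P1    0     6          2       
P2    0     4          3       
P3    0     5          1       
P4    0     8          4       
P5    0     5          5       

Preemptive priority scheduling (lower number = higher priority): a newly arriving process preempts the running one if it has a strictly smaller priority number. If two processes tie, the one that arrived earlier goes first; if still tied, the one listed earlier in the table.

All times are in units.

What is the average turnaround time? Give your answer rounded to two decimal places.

Schedule: | P3 0-5 | P1 5-11 | P2 11-15 | P4 15-23 | P5 23-28 |
Completion: P1=11  P2=15  P3=5  P4=23  P5=28
Turnaround (C−A): P1=11  P2=15  P3=5  P4=23  P5=28
Turnaround times: P1=11, P2=15, P3=5, P4=23, P5=28
Average turnaround = (11+15+5+23+28) / 5 = 82/5 = 16.40

16.40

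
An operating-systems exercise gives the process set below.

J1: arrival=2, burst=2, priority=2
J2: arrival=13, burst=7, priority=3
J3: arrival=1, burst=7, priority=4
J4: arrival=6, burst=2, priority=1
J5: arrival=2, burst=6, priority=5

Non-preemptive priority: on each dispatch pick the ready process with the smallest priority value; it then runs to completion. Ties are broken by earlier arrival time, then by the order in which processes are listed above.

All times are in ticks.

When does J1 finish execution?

12

Schedule: | idle 0-1 | J3 1-8 | J4 8-10 | J1 10-12 | J5 12-18 | J2 18-25 |
Completion: J1=12  J2=25  J3=8  J4=10  J5=18
Turnaround (C−A): J1=10  J2=12  J3=7  J4=4  J5=16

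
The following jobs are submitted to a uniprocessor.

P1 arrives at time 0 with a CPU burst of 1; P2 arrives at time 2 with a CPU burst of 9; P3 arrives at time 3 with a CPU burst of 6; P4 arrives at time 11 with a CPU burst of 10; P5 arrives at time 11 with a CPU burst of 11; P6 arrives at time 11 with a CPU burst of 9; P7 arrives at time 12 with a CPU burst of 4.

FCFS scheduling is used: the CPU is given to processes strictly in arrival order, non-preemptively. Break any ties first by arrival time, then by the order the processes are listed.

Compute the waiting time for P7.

Gantt: | P1 0-1 | idle 1-2 | P2 2-11 | P3 11-17 | P4 17-27 | P5 27-38 | P6 38-47 | P7 47-51 |
Completion: P1=1  P2=11  P3=17  P4=27  P5=38  P6=47  P7=51
Turnaround (C−A): P1=1  P2=9  P3=14  P4=16  P5=27  P6=36  P7=39
Waiting(P7) = turnaround − burst = 39 − 4 = 35

35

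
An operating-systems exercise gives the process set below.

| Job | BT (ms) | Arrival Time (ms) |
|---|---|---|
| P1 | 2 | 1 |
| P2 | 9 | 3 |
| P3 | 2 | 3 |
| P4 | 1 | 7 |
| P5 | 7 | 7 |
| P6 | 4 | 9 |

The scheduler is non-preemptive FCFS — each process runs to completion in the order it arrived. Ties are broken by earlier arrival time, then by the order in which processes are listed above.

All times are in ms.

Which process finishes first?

P1

Timeline: | idle 0-1 | P1 1-3 | P2 3-12 | P3 12-14 | P4 14-15 | P5 15-22 | P6 22-26 |
Completion: P1=3  P2=12  P3=14  P4=15  P5=22  P6=26
Finish order: P1 → P2 → P3 → P4 → P5 → P6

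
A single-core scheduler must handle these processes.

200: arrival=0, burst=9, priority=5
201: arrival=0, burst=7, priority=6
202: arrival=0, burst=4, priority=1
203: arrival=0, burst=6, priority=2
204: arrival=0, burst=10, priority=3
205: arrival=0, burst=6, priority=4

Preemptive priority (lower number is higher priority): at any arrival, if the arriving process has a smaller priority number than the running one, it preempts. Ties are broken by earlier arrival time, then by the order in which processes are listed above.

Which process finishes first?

Timeline: | 202 0-4 | 203 4-10 | 204 10-20 | 205 20-26 | 200 26-35 | 201 35-42 |
Completion: 200=35  201=42  202=4  203=10  204=20  205=26
Finish order: 202 → 203 → 204 → 205 → 200 → 201

202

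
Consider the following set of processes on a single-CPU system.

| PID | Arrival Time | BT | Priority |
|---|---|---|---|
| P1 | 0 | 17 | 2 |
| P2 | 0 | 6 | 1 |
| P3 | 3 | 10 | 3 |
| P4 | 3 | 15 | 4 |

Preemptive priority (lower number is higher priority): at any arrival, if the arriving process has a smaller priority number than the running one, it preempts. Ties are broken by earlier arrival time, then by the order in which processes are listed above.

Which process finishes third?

P3

Schedule: | P2 0-6 | P1 6-23 | P3 23-33 | P4 33-48 |
Completion: P1=23  P2=6  P3=33  P4=48
Turnaround (C−A): P1=23  P2=6  P3=30  P4=45
Finish order: P2 → P1 → P3 → P4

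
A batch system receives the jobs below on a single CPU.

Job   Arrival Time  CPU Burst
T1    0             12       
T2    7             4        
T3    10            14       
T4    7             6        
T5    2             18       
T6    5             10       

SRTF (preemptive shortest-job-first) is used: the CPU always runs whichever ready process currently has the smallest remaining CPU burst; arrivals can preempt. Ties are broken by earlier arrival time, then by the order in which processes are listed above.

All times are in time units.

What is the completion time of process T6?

Schedule: | T1 0-7 | T2 7-11 | T1 11-16 | T4 16-22 | T6 22-32 | T3 32-46 | T5 46-64 |
Completion: T1=16  T2=11  T3=46  T4=22  T5=64  T6=32
Turnaround (C−A): T1=16  T2=4  T3=36  T4=15  T5=62  T6=27

32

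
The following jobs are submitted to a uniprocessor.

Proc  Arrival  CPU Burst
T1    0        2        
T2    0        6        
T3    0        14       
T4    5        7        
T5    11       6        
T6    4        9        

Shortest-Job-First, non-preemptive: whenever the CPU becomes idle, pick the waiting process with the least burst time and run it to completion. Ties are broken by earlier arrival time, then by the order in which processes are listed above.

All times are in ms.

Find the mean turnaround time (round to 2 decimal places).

Gantt: | T1 0-2 | T2 2-8 | T4 8-15 | T5 15-21 | T6 21-30 | T3 30-44 |
Completion: T1=2  T2=8  T3=44  T4=15  T5=21  T6=30
Turnaround (C−A): T1=2  T2=8  T3=44  T4=10  T5=10  T6=26
Turnaround times: T1=2, T2=8, T3=44, T4=10, T5=10, T6=26
Average turnaround = (2+8+44+10+10+26) / 6 = 100/6 = 16.67

16.67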